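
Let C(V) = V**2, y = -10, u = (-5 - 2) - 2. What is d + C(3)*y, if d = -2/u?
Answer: -808/9 ≈ -89.778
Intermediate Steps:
u = -9 (u = -7 - 2 = -9)
d = 2/9 (d = -2/(-9) = -2*(-1/9) = 2/9 ≈ 0.22222)
d + C(3)*y = 2/9 + 3**2*(-10) = 2/9 + 9*(-10) = 2/9 - 90 = -808/9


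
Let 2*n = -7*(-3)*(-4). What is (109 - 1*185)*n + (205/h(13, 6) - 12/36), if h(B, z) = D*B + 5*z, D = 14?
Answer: 2030515/636 ≈ 3192.6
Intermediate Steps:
n = -42 (n = (-7*(-3)*(-4))/2 = (21*(-4))/2 = (½)*(-84) = -42)
h(B, z) = 5*z + 14*B (h(B, z) = 14*B + 5*z = 5*z + 14*B)
(109 - 1*185)*n + (205/h(13, 6) - 12/36) = (109 - 1*185)*(-42) + (205/(5*6 + 14*13) - 12/36) = (109 - 185)*(-42) + (205/(30 + 182) - 12*1/36) = -76*(-42) + (205/212 - ⅓) = 3192 + (205*(1/212) - ⅓) = 3192 + (205/212 - ⅓) = 3192 + 403/636 = 2030515/636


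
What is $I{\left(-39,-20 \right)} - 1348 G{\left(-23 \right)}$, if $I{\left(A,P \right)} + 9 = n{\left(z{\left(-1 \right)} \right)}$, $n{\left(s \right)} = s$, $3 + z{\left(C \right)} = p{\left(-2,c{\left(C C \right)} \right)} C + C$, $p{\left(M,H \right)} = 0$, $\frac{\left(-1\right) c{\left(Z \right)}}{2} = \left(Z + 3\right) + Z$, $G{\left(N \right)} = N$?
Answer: $30991$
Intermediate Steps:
$c{\left(Z \right)} = -6 - 4 Z$ ($c{\left(Z \right)} = - 2 \left(\left(Z + 3\right) + Z\right) = - 2 \left(\left(3 + Z\right) + Z\right) = - 2 \left(3 + 2 Z\right) = -6 - 4 Z$)
$z{\left(C \right)} = -3 + C$ ($z{\left(C \right)} = -3 + \left(0 C + C\right) = -3 + \left(0 + C\right) = -3 + C$)
$I{\left(A,P \right)} = -13$ ($I{\left(A,P \right)} = -9 - 4 = -13$)
$I{\left(-39,-20 \right)} - 1348 G{\left(-23 \right)} = -13 - -31004 = -13 + 31004 = 30991$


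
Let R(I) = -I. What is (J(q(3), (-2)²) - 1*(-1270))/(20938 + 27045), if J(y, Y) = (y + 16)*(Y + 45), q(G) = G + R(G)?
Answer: 158/3691 ≈ 0.042807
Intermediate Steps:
q(G) = 0 (q(G) = G - G = 0)
J(y, Y) = (16 + y)*(45 + Y)
(J(q(3), (-2)²) - 1*(-1270))/(20938 + 27045) = ((720 + 16*(-2)² + 45*0 + (-2)²*0) - 1*(-1270))/(20938 + 27045) = ((720 + 16*4 + 0 + 4*0) + 1270)/47983 = ((720 + 64 + 0 + 0) + 1270)*(1/47983) = (784 + 1270)*(1/47983) = 2054*(1/47983) = 158/3691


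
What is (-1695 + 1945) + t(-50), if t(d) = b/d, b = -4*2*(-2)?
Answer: 6242/25 ≈ 249.68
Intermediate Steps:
b = 16 (b = -8*(-2) = 16)
t(d) = 16/d
(-1695 + 1945) + t(-50) = (-1695 + 1945) + 16/(-50) = 250 + 16*(-1/50) = 250 - 8/25 = 6242/25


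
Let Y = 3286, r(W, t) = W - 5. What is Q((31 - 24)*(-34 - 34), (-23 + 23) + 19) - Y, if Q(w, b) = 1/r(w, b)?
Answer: -1580567/481 ≈ -3286.0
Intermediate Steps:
r(W, t) = -5 + W
Q(w, b) = 1/(-5 + w)
Q((31 - 24)*(-34 - 34), (-23 + 23) + 19) - Y = 1/(-5 + (31 - 24)*(-34 - 34)) - 1*3286 = 1/(-5 + 7*(-68)) - 3286 = 1/(-5 - 476) - 3286 = 1/(-481) - 3286 = -1/481 - 3286 = -1580567/481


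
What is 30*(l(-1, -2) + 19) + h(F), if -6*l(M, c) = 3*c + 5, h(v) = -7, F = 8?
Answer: 568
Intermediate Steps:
l(M, c) = -⅚ - c/2 (l(M, c) = -(3*c + 5)/6 = -(5 + 3*c)/6 = -⅚ - c/2)
30*(l(-1, -2) + 19) + h(F) = 30*((-⅚ - ½*(-2)) + 19) - 7 = 30*((-⅚ + 1) + 19) - 7 = 30*(⅙ + 19) - 7 = 30*(115/6) - 7 = 575 - 7 = 568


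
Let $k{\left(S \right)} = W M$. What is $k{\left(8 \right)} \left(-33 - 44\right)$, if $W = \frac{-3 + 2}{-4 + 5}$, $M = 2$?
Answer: $154$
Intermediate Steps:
$W = -1$ ($W = - 1^{-1} = \left(-1\right) 1 = -1$)
$k{\left(S \right)} = -2$ ($k{\left(S \right)} = \left(-1\right) 2 = -2$)
$k{\left(8 \right)} \left(-33 - 44\right) = - 2 \left(-33 - 44\right) = \left(-2\right) \left(-77\right) = 154$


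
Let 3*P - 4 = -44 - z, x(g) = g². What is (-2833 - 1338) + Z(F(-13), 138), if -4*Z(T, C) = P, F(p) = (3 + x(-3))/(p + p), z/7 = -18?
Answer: -25069/6 ≈ -4178.2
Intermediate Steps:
z = -126 (z = 7*(-18) = -126)
P = 86/3 (P = 4/3 + (-44 - 1*(-126))/3 = 4/3 + (-44 + 126)/3 = 4/3 + (⅓)*82 = 4/3 + 82/3 = 86/3 ≈ 28.667)
F(p) = 6/p (F(p) = (3 + (-3)²)/(p + p) = (3 + 9)/((2*p)) = 12*(1/(2*p)) = 6/p)
Z(T, C) = -43/6 (Z(T, C) = -¼*86/3 = -43/6)
(-2833 - 1338) + Z(F(-13), 138) = (-2833 - 1338) - 43/6 = -4171 - 43/6 = -25069/6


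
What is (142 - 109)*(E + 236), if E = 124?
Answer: 11880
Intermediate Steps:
(142 - 109)*(E + 236) = (142 - 109)*(124 + 236) = 33*360 = 11880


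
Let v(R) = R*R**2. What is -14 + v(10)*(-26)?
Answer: -26014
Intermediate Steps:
v(R) = R**3
-14 + v(10)*(-26) = -14 + 10**3*(-26) = -14 + 1000*(-26) = -14 - 26000 = -26014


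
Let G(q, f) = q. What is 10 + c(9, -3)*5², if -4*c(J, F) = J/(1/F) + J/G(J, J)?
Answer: 345/2 ≈ 172.50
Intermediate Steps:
c(J, F) = -¼ - F*J/4 (c(J, F) = -(J/(1/F) + J/J)/4 = -(J*F + 1)/4 = -(F*J + 1)/4 = -(1 + F*J)/4 = -¼ - F*J/4)
10 + c(9, -3)*5² = 10 + (-¼ - ¼*(-3)*9)*5² = 10 + (-¼ + 27/4)*25 = 10 + (13/2)*25 = 10 + 325/2 = 345/2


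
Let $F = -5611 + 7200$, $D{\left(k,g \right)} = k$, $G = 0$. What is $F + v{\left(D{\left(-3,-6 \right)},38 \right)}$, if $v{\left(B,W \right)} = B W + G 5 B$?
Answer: $1475$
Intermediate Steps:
$v{\left(B,W \right)} = B W$ ($v{\left(B,W \right)} = B W + 0 \cdot 5 B = B W + 0 B = B W + 0 = B W$)
$F = 1589$
$F + v{\left(D{\left(-3,-6 \right)},38 \right)} = 1589 - 114 = 1475$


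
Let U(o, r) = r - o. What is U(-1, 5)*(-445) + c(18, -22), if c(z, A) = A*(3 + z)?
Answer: -3132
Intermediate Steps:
U(-1, 5)*(-445) + c(18, -22) = (5 - 1*(-1))*(-445) - 22*(3 + 18) = (5 + 1)*(-445) - 22*21 = 6*(-445) - 462 = -2670 - 462 = -3132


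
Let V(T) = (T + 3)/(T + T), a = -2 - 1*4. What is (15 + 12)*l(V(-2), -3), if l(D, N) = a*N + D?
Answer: 1917/4 ≈ 479.25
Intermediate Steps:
a = -6 (a = -2 - 4 = -6)
V(T) = (3 + T)/(2*T) (V(T) = (3 + T)/((2*T)) = (3 + T)*(1/(2*T)) = (3 + T)/(2*T))
l(D, N) = D - 6*N (l(D, N) = -6*N + D = D - 6*N)
(15 + 12)*l(V(-2), -3) = (15 + 12)*((1/2)*(3 - 2)/(-2) - 6*(-3)) = 27*((1/2)*(-1/2)*1 + 18) = 27*(-1/4 + 18) = 27*(71/4) = 1917/4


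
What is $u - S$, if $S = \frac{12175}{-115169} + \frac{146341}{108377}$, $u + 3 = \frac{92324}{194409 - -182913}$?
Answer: $- \frac{9418980678502667}{2354804478385293} \approx -3.9999$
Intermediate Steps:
$u = - \frac{519821}{188661}$ ($u = -3 + \frac{92324}{194409 - -182913} = -3 + \frac{92324}{194409 + 182913} = -3 + \frac{92324}{377322} = -3 + 92324 \cdot \frac{1}{377322} = -3 + \frac{46162}{188661} = - \frac{519821}{188661} \approx -2.7553$)
$S = \frac{15534456654}{12481670713}$ ($S = 12175 \left(- \frac{1}{115169}\right) + 146341 \cdot \frac{1}{108377} = - \frac{12175}{115169} + \frac{146341}{108377} = \frac{15534456654}{12481670713} \approx 1.2446$)
$u - S = - \frac{519821}{188661} - \frac{15534456654}{12481670713} = - \frac{9418980678502667}{2354804478385293}$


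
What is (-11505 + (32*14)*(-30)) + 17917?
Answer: -7028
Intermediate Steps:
(-11505 + (32*14)*(-30)) + 17917 = (-11505 + 448*(-30)) + 17917 = (-11505 - 13440) + 17917 = -24945 + 17917 = -7028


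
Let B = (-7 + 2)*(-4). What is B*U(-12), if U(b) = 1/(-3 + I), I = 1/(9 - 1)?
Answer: -160/23 ≈ -6.9565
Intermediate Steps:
I = ⅛ (I = 1/8 = ⅛ ≈ 0.12500)
U(b) = -8/23 (U(b) = 1/(-3 + ⅛) = 1/(-23/8) = -8/23)
B = 20 (B = -5*(-4) = 20)
B*U(-12) = 20*(-8/23) = -160/23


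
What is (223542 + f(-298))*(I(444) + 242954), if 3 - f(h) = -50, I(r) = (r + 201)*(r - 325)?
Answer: 71485333855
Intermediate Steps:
I(r) = (-325 + r)*(201 + r) (I(r) = (201 + r)*(-325 + r) = (-325 + r)*(201 + r))
f(h) = 53 (f(h) = 3 - 1*(-50) = 3 + 50 = 53)
(223542 + f(-298))*(I(444) + 242954) = (223542 + 53)*((-65325 + 444² - 124*444) + 242954) = 223595*((-65325 + 197136 - 55056) + 242954) = 223595*(76755 + 242954) = 223595*319709 = 71485333855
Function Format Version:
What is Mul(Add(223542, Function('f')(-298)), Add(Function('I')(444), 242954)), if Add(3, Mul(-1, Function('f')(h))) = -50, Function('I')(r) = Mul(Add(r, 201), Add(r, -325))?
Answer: 71485333855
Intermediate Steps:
Function('I')(r) = Mul(Add(-325, r), Add(201, r)) (Function('I')(r) = Mul(Add(201, r), Add(-325, r)) = Mul(Add(-325, r), Add(201, r)))
Function('f')(h) = 53 (Function('f')(h) = Add(3, Mul(-1, -50)) = Add(3, 50) = 53)
Mul(Add(223542, Function('f')(-298)), Add(Function('I')(444), 242954)) = Mul(Add(223542, 53), Add(Add(-65325, Pow(444, 2), Mul(-124, 444)), 242954)) = Mul(223595, Add(Add(-65325, 197136, -55056), 242954)) = Mul(223595, Add(76755, 242954)) = Mul(223595, 319709) = 71485333855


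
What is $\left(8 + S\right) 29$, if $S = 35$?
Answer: $1247$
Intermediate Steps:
$\left(8 + S\right) 29 = \left(8 + 35\right) 29 = 43 \cdot 29 = 1247$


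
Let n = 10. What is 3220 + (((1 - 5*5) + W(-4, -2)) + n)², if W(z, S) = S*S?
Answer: 3320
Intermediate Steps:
W(z, S) = S²
3220 + (((1 - 5*5) + W(-4, -2)) + n)² = 3220 + (((1 - 5*5) + (-2)²) + 10)² = 3220 + (((1 - 25) + 4) + 10)² = 3220 + ((-24 + 4) + 10)² = 3220 + (-20 + 10)² = 3220 + (-10)² = 3220 + 100 = 3320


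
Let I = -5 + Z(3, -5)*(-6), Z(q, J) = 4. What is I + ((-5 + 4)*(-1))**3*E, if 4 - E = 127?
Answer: -152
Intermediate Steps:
E = -123 (E = 4 - 1*127 = 4 - 127 = -123)
I = -29 (I = -5 + 4*(-6) = -5 - 24 = -29)
I + ((-5 + 4)*(-1))**3*E = -29 + ((-5 + 4)*(-1))**3*(-123) = -29 + (-1*(-1))**3*(-123) = -29 + 1**3*(-123) = -29 + 1*(-123) = -29 - 123 = -152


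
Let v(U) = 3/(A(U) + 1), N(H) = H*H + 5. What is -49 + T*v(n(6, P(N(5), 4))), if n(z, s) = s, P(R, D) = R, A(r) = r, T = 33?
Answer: -1420/31 ≈ -45.806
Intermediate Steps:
N(H) = 5 + H**2 (N(H) = H**2 + 5 = 5 + H**2)
v(U) = 3/(1 + U) (v(U) = 3/(U + 1) = 3/(1 + U))
-49 + T*v(n(6, P(N(5), 4))) = -49 + 33*(3/(1 + (5 + 5**2))) = -49 + 33*(3/(1 + (5 + 25))) = -49 + 33*(3/(1 + 30)) = -49 + 33*(3/31) = -49 + 99/31 = -1420/31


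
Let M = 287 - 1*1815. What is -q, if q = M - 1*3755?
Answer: 5283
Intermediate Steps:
M = -1528 (M = 287 - 1815 = -1528)
q = -5283 (q = -1528 - 1*3755 = -1528 - 3755 = -5283)
-q = -1*(-5283) = 5283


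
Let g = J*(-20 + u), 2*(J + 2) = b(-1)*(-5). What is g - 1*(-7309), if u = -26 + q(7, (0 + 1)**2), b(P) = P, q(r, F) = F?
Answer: 14573/2 ≈ 7286.5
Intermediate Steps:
u = -25 (u = -26 + (0 + 1)**2 = -26 + 1**2 = -26 + 1 = -25)
J = 1/2 (J = -2 + (-1*(-5))/2 = -2 + (1/2)*5 = -2 + 5/2 = 1/2 ≈ 0.50000)
g = -45/2 (g = (-20 - 25)/2 = (1/2)*(-45) = -45/2 ≈ -22.500)
g - 1*(-7309) = -45/2 - 1*(-7309) = -45/2 + 7309 = 14573/2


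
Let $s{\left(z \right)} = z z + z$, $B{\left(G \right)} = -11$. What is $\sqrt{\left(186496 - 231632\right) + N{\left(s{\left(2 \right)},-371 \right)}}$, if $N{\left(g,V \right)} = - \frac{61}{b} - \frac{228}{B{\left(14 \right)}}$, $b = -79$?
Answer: $\frac{i \sqrt{34068711369}}{869} \approx 212.4 i$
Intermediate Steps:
$s{\left(z \right)} = z + z^{2}$ ($s{\left(z \right)} = z^{2} + z = z + z^{2}$)
$N{\left(g,V \right)} = \frac{18683}{869}$ ($N{\left(g,V \right)} = - \frac{61}{-79} - \frac{228}{-11} = \left(-61\right) \left(- \frac{1}{79}\right) - - \frac{228}{11} = \frac{61}{79} + \frac{228}{11} = \frac{18683}{869}$)
$\sqrt{\left(186496 - 231632\right) + N{\left(s{\left(2 \right)},-371 \right)}} = \sqrt{\left(186496 - 231632\right) + \frac{18683}{869}} = \sqrt{-45136 + \frac{18683}{869}} = \sqrt{- \frac{39204501}{869}} = \frac{i \sqrt{34068711369}}{869}$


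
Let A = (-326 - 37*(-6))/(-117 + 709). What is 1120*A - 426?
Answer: -23042/37 ≈ -622.76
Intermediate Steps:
A = -13/74 (A = (-326 + 222)/592 = -104*1/592 = -13/74 ≈ -0.17568)
1120*A - 426 = 1120*(-13/74) - 426 = -7280/37 - 426 = -23042/37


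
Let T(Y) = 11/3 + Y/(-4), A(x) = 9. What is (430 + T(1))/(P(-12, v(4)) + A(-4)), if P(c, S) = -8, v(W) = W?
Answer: 5201/12 ≈ 433.42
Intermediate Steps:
T(Y) = 11/3 - Y/4 (T(Y) = 11*(⅓) + Y*(-¼) = 11/3 - Y/4)
(430 + T(1))/(P(-12, v(4)) + A(-4)) = (430 + (11/3 - ¼*1))/(-8 + 9) = (430 + (11/3 - ¼))/1 = (430 + 41/12)*1 = (5201/12)*1 = 5201/12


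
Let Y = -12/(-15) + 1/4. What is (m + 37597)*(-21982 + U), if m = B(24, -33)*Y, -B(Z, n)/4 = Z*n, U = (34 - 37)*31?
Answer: -903384055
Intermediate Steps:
U = -93 (U = -3*31 = -93)
B(Z, n) = -4*Z*n
Y = 21/20 (Y = -12*(-1/15) + 1*(¼) = ⅘ + ¼ = 21/20 ≈ 1.0500)
m = 16632/5 (m = -4*24*(-33)*(21/20) = 3168*(21/20) = 16632/5 ≈ 3326.4)
(m + 37597)*(-21982 + U) = (16632/5 + 37597)*(-21982 - 93) = (204617/5)*(-22075) = -903384055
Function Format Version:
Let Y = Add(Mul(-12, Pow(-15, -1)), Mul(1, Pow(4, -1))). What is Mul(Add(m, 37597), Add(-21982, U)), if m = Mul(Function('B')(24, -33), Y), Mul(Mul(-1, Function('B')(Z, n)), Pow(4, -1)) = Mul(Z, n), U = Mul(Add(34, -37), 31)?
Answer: -903384055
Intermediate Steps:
U = -93 (U = Mul(-3, 31) = -93)
Function('B')(Z, n) = Mul(-4, Z, n) (Function('B')(Z, n) = Mul(-4, Mul(Z, n)) = Mul(-4, Z, n))
Y = Rational(21, 20) (Y = Add(Mul(-12, Rational(-1, 15)), Mul(1, Rational(1, 4))) = Add(Rational(4, 5), Rational(1, 4)) = Rational(21, 20) ≈ 1.0500)
m = Rational(16632, 5) (m = Mul(Mul(-4, 24, -33), Rational(21, 20)) = Mul(3168, Rational(21, 20)) = Rational(16632, 5) ≈ 3326.4)
Mul(Add(m, 37597), Add(-21982, U)) = Mul(Add(Rational(16632, 5), 37597), Add(-21982, -93)) = Mul(Rational(204617, 5), -22075) = -903384055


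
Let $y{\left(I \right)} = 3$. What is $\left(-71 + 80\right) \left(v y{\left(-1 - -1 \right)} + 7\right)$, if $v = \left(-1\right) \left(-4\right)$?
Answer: $171$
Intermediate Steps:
$v = 4$
$\left(-71 + 80\right) \left(v y{\left(-1 - -1 \right)} + 7\right) = \left(-71 + 80\right) \left(4 \cdot 3 + 7\right) = 9 \left(12 + 7\right) = 9 \cdot 19 = 171$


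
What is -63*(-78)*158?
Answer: 776412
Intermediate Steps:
-63*(-78)*158 = 4914*158 = 776412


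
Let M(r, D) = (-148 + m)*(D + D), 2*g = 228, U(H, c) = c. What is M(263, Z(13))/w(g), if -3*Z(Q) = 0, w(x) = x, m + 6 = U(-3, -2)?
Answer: 0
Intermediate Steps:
g = 114 (g = (½)*228 = 114)
m = -8 (m = -6 - 2 = -8)
Z(Q) = 0 (Z(Q) = -⅓*0 = 0)
M(r, D) = -312*D (M(r, D) = (-148 - 8)*(D + D) = -312*D)
M(263, Z(13))/w(g) = -312*0/114 = 0*(1/114) = 0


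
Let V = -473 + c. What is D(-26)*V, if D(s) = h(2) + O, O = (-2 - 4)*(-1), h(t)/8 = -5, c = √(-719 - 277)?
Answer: 16082 - 68*I*√249 ≈ 16082.0 - 1073.0*I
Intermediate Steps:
c = 2*I*√249 (c = √(-996) = 2*I*√249 ≈ 31.559*I)
h(t) = -40 (h(t) = 8*(-5) = -40)
V = -473 + 2*I*√249 ≈ -473.0 + 31.559*I
O = 6 (O = -6*(-1) = 6)
D(s) = -34 (D(s) = -40 + 6 = -34)
D(-26)*V = -34*(-473 + 2*I*√249) = 16082 - 68*I*√249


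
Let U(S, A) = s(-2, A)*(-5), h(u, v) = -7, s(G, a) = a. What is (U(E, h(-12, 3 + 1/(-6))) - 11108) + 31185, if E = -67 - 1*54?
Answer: 20112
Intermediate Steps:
E = -121 (E = -67 - 54 = -121)
U(S, A) = -5*A (U(S, A) = A*(-5) = -5*A)
(U(E, h(-12, 3 + 1/(-6))) - 11108) + 31185 = (-5*(-7) - 11108) + 31185 = (35 - 11108) + 31185 = -11073 + 31185 = 20112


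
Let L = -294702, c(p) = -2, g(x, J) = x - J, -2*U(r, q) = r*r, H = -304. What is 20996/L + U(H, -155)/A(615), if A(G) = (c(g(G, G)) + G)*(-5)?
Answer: 6776618638/451630815 ≈ 15.005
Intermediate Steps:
U(r, q) = -r²/2 (U(r, q) = -r*r/2 = -r²/2)
A(G) = 10 - 5*G (A(G) = (-2 + G)*(-5) = 10 - 5*G)
20996/L + U(H, -155)/A(615) = 20996/(-294702) + (-½*(-304)²)/(10 - 5*615) = 20996*(-1/294702) + (-½*92416)/(10 - 3075) = -10498/147351 - 46208/(-3065) = -10498/147351 - 46208*(-1/3065) = -10498/147351 + 46208/3065 = 6776618638/451630815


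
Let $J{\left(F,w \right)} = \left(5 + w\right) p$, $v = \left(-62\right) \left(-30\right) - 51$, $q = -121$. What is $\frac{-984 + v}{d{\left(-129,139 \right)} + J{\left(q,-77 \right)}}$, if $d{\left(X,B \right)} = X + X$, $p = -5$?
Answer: $\frac{275}{34} \approx 8.0882$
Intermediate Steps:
$d{\left(X,B \right)} = 2 X$
$v = 1809$ ($v = 1860 - 51 = 1809$)
$J{\left(F,w \right)} = -25 - 5 w$ ($J{\left(F,w \right)} = \left(5 + w\right) \left(-5\right) = -25 - 5 w$)
$\frac{-984 + v}{d{\left(-129,139 \right)} + J{\left(q,-77 \right)}} = \frac{-984 + 1809}{2 \left(-129\right) - -360} = \frac{825}{-258 + \left(-25 + 385\right)} = \frac{825}{-258 + 360} = \frac{825}{102} = 825 \cdot \frac{1}{102} = \frac{275}{34}$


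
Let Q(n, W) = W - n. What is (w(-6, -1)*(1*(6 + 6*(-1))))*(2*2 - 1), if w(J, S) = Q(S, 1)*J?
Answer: 0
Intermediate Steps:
w(J, S) = J*(1 - S) (w(J, S) = (1 - S)*J = J*(1 - S))
(w(-6, -1)*(1*(6 + 6*(-1))))*(2*2 - 1) = ((-6*(1 - 1*(-1)))*(1*(6 + 6*(-1))))*(2*2 - 1) = ((-6*(1 + 1))*(1*(6 - 6)))*(4 - 1) = ((-6*2)*(1*0))*3 = -12*0*3 = 0*3 = 0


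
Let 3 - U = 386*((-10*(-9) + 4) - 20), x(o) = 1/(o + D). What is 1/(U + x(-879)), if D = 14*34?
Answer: -403/11510084 ≈ -3.5013e-5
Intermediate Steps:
D = 476
x(o) = 1/(476 + o) (x(o) = 1/(o + 476) = 1/(476 + o))
U = -28561 (U = 3 - 386*((-10*(-9) + 4) - 20) = 3 - 386*((90 + 4) - 20) = 3 - 386*(94 - 20) = 3 - 386*74 = 3 - 1*28564 = 3 - 28564 = -28561)
1/(U + x(-879)) = 1/(-28561 + 1/(476 - 879)) = 1/(-28561 + 1/(-403)) = 1/(-28561 - 1/403) = 1/(-11510084/403) = -403/11510084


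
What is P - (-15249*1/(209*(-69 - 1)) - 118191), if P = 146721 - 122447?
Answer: 2084247701/14630 ≈ 1.4246e+5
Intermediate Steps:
P = 24274
P - (-15249*1/(209*(-69 - 1)) - 118191) = 24274 - (-15249*1/(209*(-69 - 1)) - 118191) = 24274 - (-15249/((-70*209)) - 118191) = 24274 - (-15249/(-14630) - 118191) = 24274 - (-15249*(-1/14630) - 118191) = 24274 - (15249/14630 - 118191) = 24274 - 1*(-1729119081/14630) = 24274 + 1729119081/14630 = 2084247701/14630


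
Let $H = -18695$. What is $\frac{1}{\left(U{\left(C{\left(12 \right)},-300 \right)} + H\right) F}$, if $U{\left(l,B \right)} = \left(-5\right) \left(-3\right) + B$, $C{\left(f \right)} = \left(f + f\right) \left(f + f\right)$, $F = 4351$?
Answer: $- \frac{1}{82581980} \approx -1.2109 \cdot 10^{-8}$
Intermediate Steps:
$C{\left(f \right)} = 4 f^{2}$ ($C{\left(f \right)} = 2 f 2 f = 4 f^{2}$)
$U{\left(l,B \right)} = 15 + B$
$\frac{1}{\left(U{\left(C{\left(12 \right)},-300 \right)} + H\right) F} = \frac{1}{\left(\left(15 - 300\right) - 18695\right) 4351} = \frac{1}{-285 - 18695} \cdot \frac{1}{4351} = \frac{1}{-18980} \cdot \frac{1}{4351} = \left(- \frac{1}{18980}\right) \frac{1}{4351} = - \frac{1}{82581980}$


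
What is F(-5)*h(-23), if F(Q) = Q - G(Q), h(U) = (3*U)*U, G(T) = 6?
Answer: -17457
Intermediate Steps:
h(U) = 3*U**2
F(Q) = -6 + Q (F(Q) = Q - 1*6 = Q - 6 = -6 + Q)
F(-5)*h(-23) = (-6 - 5)*(3*(-23)**2) = -33*529 = -11*1587 = -17457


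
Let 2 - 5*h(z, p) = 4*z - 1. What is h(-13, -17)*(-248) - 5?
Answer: -2733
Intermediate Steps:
h(z, p) = ⅗ - 4*z/5 (h(z, p) = ⅖ - (4*z - 1)/5 = ⅖ - (-1 + 4*z)/5 = ⅖ + (⅕ - 4*z/5) = ⅗ - 4*z/5)
h(-13, -17)*(-248) - 5 = (⅗ - ⅘*(-13))*(-248) - 5 = (⅗ + 52/5)*(-248) - 5 = 11*(-248) - 5 = -2728 - 5 = -2733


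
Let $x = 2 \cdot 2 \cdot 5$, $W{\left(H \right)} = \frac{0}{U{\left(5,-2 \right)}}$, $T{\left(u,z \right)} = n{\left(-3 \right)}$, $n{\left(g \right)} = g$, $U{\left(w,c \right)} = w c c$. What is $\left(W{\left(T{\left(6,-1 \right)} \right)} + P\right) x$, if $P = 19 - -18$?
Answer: $740$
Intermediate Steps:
$U{\left(w,c \right)} = w c^{2}$ ($U{\left(w,c \right)} = c w c = w c^{2}$)
$T{\left(u,z \right)} = -3$
$W{\left(H \right)} = 0$ ($W{\left(H \right)} = \frac{0}{5 \left(-2\right)^{2}} = \frac{0}{5 \cdot 4} = \frac{0}{20} = 0 \cdot \frac{1}{20} = 0$)
$x = 20$ ($x = 4 \cdot 5 = 20$)
$P = 37$ ($P = 19 + 18 = 37$)
$\left(W{\left(T{\left(6,-1 \right)} \right)} + P\right) x = \left(0 + 37\right) 20 = 37 \cdot 20 = 740$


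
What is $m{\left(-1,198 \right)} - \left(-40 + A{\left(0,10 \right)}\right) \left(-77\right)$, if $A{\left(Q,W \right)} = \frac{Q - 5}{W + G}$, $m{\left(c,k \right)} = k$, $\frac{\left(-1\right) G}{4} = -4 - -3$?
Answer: $- \frac{5819}{2} \approx -2909.5$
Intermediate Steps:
$G = 4$ ($G = - 4 \left(-4 - -3\right) = - 4 \left(-4 + 3\right) = \left(-4\right) \left(-1\right) = 4$)
$A{\left(Q,W \right)} = \frac{-5 + Q}{4 + W}$ ($A{\left(Q,W \right)} = \frac{Q - 5}{W + 4} = \frac{-5 + Q}{4 + W}$)
$m{\left(-1,198 \right)} - \left(-40 + A{\left(0,10 \right)}\right) \left(-77\right) = 198 - \left(-40 + \frac{-5 + 0}{4 + 10}\right) \left(-77\right) = 198 - \left(-40 + \frac{1}{14} \left(-5\right)\right) \left(-77\right) = 198 - \left(-40 - \frac{5}{14}\right) \left(-77\right) = 198 - \left(- \frac{565}{14}\right) \left(-77\right) = 198 - \frac{6215}{2} = - \frac{5819}{2}$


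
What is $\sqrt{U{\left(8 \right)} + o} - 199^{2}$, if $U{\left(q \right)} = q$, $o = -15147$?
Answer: $-39601 + i \sqrt{15139} \approx -39601.0 + 123.04 i$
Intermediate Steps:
$\sqrt{U{\left(8 \right)} + o} - 199^{2} = \sqrt{8 - 15147} - 199^{2} = \sqrt{-15139} - 39601 = i \sqrt{15139} - 39601 = -39601 + i \sqrt{15139}$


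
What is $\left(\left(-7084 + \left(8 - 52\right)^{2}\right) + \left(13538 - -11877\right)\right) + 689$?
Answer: $20956$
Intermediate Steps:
$\left(\left(-7084 + \left(8 - 52\right)^{2}\right) + \left(13538 - -11877\right)\right) + 689 = \left(\left(-7084 + \left(-44\right)^{2}\right) + \left(13538 + 11877\right)\right) + 689 = \left(\left(-7084 + 1936\right) + 25415\right) + 689 = \left(-5148 + 25415\right) + 689 = 20267 + 689 = 20956$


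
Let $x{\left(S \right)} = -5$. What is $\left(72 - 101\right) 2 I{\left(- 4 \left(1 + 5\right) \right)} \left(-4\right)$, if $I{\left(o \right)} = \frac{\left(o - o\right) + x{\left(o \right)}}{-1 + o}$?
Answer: $\frac{232}{5} \approx 46.4$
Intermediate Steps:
$I{\left(o \right)} = - \frac{5}{-1 + o}$ ($I{\left(o \right)} = \frac{\left(o - o\right) - 5}{-1 + o} = \frac{0 - 5}{-1 + o} = - \frac{5}{-1 + o}$)
$\left(72 - 101\right) 2 I{\left(- 4 \left(1 + 5\right) \right)} \left(-4\right) = \left(72 - 101\right) 2 \left(- \frac{5}{-1 - 4 \left(1 + 5\right)}\right) \left(-4\right) = - 29 \cdot 2 \left(- \frac{5}{-1 - 24}\right) \left(-4\right) = - 29 \cdot 2 \left(- \frac{5}{-25}\right) \left(-4\right) = - 29 \cdot 2 \left(\left(-5\right) \left(- \frac{1}{25}\right)\right) \left(-4\right) = - 29 \cdot 2 \cdot \frac{1}{5} \left(-4\right) = - 29 \cdot \frac{2}{5} \left(-4\right) = \left(-29\right) \left(- \frac{8}{5}\right) = \frac{232}{5}$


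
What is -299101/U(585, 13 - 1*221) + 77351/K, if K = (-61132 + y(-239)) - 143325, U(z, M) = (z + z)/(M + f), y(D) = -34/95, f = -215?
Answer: 273048976624553/2525048370 ≈ 1.0814e+5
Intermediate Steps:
y(D) = -34/95 (y(D) = -34*1/95 = -34/95)
U(z, M) = 2*z/(-215 + M) (U(z, M) = (z + z)/(M - 215) = (2*z)/(-215 + M) = 2*z/(-215 + M))
K = -19423449/95 (K = (-61132 - 34/95) - 143325 = -5807574/95 - 143325 = -19423449/95 ≈ -2.0446e+5)
-299101/U(585, 13 - 1*221) + 77351/K = -299101/(2*585/(-215 + (13 - 1*221))) + 77351/(-19423449/95) = -299101/(2*585/(-215 + (13 - 221))) + 77351*(-95/19423449) = -299101/(2*585/(-215 - 208)) - 7348345/19423449 = -299101/(2*585/(-423)) - 7348345/19423449 = -299101/(2*585*(-1/423)) - 7348345/19423449 = -299101/(-130/47) - 7348345/19423449 = -299101*(-47/130) - 7348345/19423449 = 14057747/130 - 7348345/19423449 = 273048976624553/2525048370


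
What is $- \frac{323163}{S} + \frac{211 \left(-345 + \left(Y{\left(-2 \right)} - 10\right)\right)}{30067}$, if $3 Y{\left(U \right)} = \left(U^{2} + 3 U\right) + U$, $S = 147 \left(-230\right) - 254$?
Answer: $\frac{21466183987}{3072606864} \approx 6.9863$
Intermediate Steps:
$S = -34064$ ($S = -33810 - 254 = -34064$)
$Y{\left(U \right)} = \frac{U^{2}}{3} + \frac{4 U}{3}$ ($Y{\left(U \right)} = \frac{\left(U^{2} + 3 U\right) + U}{3} = \frac{U^{2} + 4 U}{3} = \frac{U^{2}}{3} + \frac{4 U}{3}$)
$- \frac{323163}{S} + \frac{211 \left(-345 + \left(Y{\left(-2 \right)} - 10\right)\right)}{30067} = - \frac{323163}{-34064} + \frac{211 \left(-345 - \left(10 + \frac{2 \left(4 - 2\right)}{3}\right)\right)}{30067} = \left(-323163\right) \left(- \frac{1}{34064}\right) + 211 \left(-345 - \left(10 + \frac{2}{3} \cdot 2\right)\right) \frac{1}{30067} = \frac{323163}{34064} + 211 \left(-345 - \frac{34}{3}\right) \frac{1}{30067} = \frac{323163}{34064} + 211 \left(- \frac{1069}{3}\right) \frac{1}{30067} = \frac{323163}{34064} - \frac{225559}{90201} = \frac{21466183987}{3072606864}$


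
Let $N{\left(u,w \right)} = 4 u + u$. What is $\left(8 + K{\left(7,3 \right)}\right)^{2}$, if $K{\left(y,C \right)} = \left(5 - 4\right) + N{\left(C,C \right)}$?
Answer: $576$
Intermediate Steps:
$N{\left(u,w \right)} = 5 u$
$K{\left(y,C \right)} = 1 + 5 C$ ($K{\left(y,C \right)} = \left(5 - 4\right) + 5 C = 1 + 5 C$)
$\left(8 + K{\left(7,3 \right)}\right)^{2} = \left(8 + \left(1 + 5 \cdot 3\right)\right)^{2} = \left(8 + \left(1 + 15\right)\right)^{2} = \left(8 + 16\right)^{2} = 24^{2} = 576$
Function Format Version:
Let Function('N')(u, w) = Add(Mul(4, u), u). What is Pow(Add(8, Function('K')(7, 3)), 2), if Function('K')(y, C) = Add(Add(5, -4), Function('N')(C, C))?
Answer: 576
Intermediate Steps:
Function('N')(u, w) = Mul(5, u)
Function('K')(y, C) = Add(1, Mul(5, C)) (Function('K')(y, C) = Add(Add(5, -4), Mul(5, C)) = Add(1, Mul(5, C)))
Pow(Add(8, Function('K')(7, 3)), 2) = Pow(Add(8, Add(1, Mul(5, 3))), 2) = Pow(Add(8, Add(1, 15)), 2) = Pow(Add(8, 16), 2) = Pow(24, 2) = 576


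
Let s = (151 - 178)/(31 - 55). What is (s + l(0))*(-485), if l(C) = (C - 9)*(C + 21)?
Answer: 728955/8 ≈ 91119.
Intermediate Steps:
s = 9/8 (s = -27/(-24) = -27*(-1/24) = 9/8 ≈ 1.1250)
l(C) = (-9 + C)*(21 + C)
(s + l(0))*(-485) = (9/8 + (-189 + 0² + 12*0))*(-485) = (9/8 + (-189 + 0 + 0))*(-485) = (9/8 - 189)*(-485) = -1503/8*(-485) = 728955/8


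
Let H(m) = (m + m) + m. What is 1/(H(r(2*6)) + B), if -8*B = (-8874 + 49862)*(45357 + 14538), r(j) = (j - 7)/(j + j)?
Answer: -8/2454976255 ≈ -3.2587e-9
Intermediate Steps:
r(j) = (-7 + j)/(2*j) (r(j) = (-7 + j)/((2*j)) = (-7 + j)*(1/(2*j)) = (-7 + j)/(2*j))
H(m) = 3*m (H(m) = 2*m + m = 3*m)
B = -613744065/2 (B = -(-8874 + 49862)*(45357 + 14538)/8 = -10247*59895/2 = -⅛*2454976260 = -613744065/2 ≈ -3.0687e+8)
1/(H(r(2*6)) + B) = 1/(3*((-7 + 2*6)/(2*((2*6)))) - 613744065/2) = 1/(3*((½)*(-7 + 12)/12) - 613744065/2) = 1/(3*((½)*(1/12)*5) - 613744065/2) = 1/(3*(5/24) - 613744065/2) = 1/(5/8 - 613744065/2) = 1/(-2454976255/8) = -8/2454976255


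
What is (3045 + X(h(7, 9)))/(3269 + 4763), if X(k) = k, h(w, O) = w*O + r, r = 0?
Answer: 777/2008 ≈ 0.38695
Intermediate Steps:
h(w, O) = O*w (h(w, O) = w*O + 0 = O*w + 0 = O*w)
(3045 + X(h(7, 9)))/(3269 + 4763) = (3045 + 9*7)/(3269 + 4763) = (3045 + 63)/8032 = 3108*(1/8032) = 777/2008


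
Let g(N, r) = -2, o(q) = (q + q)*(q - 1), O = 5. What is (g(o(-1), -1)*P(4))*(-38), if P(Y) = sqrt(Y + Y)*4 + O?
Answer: 380 + 608*sqrt(2) ≈ 1239.8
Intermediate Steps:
o(q) = 2*q*(-1 + q) (o(q) = (2*q)*(-1 + q) = 2*q*(-1 + q))
P(Y) = 5 + 4*sqrt(2)*sqrt(Y) (P(Y) = sqrt(Y + Y)*4 + 5 = sqrt(2*Y)*4 + 5 = (sqrt(2)*sqrt(Y))*4 + 5 = 4*sqrt(2)*sqrt(Y) + 5 = 5 + 4*sqrt(2)*sqrt(Y))
(g(o(-1), -1)*P(4))*(-38) = -2*(5 + 4*sqrt(2)*sqrt(4))*(-38) = -2*(5 + 4*sqrt(2)*2)*(-38) = -2*(5 + 8*sqrt(2))*(-38) = (-10 - 16*sqrt(2))*(-38) = 380 + 608*sqrt(2)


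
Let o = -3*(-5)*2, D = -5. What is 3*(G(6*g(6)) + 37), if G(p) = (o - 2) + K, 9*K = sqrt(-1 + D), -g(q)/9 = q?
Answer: 195 + I*sqrt(6)/3 ≈ 195.0 + 0.8165*I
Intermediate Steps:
g(q) = -9*q
o = 30 (o = 15*2 = 30)
K = I*sqrt(6)/9 (K = sqrt(-1 - 5)/9 = sqrt(-6)/9 = (I*sqrt(6))/9 = I*sqrt(6)/9 ≈ 0.27217*I)
G(p) = 28 + I*sqrt(6)/9 (G(p) = (30 - 2) + I*sqrt(6)/9 = 28 + I*sqrt(6)/9)
3*(G(6*g(6)) + 37) = 3*((28 + I*sqrt(6)/9) + 37) = 3*(65 + I*sqrt(6)/9) = 195 + I*sqrt(6)/3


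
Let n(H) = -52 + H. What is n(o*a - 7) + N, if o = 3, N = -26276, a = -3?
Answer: -26344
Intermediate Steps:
n(o*a - 7) + N = (-52 + (3*(-3) - 7)) - 26276 = (-52 + (-9 - 7)) - 26276 = (-52 - 16) - 26276 = -68 - 26276 = -26344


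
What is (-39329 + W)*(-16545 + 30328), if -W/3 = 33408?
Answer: -1923458999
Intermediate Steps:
W = -100224 (W = -3*33408 = -100224)
(-39329 + W)*(-16545 + 30328) = (-39329 - 100224)*(-16545 + 30328) = -139553*13783 = -1923458999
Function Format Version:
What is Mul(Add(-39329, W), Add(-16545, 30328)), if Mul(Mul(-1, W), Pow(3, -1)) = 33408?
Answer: -1923458999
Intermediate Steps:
W = -100224 (W = Mul(-3, 33408) = -100224)
Mul(Add(-39329, W), Add(-16545, 30328)) = Mul(Add(-39329, -100224), Add(-16545, 30328)) = Mul(-139553, 13783) = -1923458999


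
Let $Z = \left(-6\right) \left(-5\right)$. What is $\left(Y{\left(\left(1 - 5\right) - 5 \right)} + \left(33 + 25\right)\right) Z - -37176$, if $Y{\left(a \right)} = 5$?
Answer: $39066$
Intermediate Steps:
$Z = 30$
$\left(Y{\left(\left(1 - 5\right) - 5 \right)} + \left(33 + 25\right)\right) Z - -37176 = \left(5 + \left(33 + 25\right)\right) 30 - -37176 = \left(5 + 58\right) 30 + 37176 = 63 \cdot 30 + 37176 = 1890 + 37176 = 39066$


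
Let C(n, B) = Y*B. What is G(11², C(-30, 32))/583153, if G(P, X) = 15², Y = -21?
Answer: 225/583153 ≈ 0.00038583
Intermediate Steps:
C(n, B) = -21*B
G(P, X) = 225
G(11², C(-30, 32))/583153 = 225/583153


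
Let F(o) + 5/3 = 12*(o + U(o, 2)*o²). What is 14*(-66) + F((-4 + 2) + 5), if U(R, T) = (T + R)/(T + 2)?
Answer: -2264/3 ≈ -754.67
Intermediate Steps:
U(R, T) = (R + T)/(2 + T)
F(o) = -5/3 + 12*o + 12*o²*(½ + o/4) (F(o) = -5/3 + 12*(o + ((o + 2)/(2 + 2))*o²) = -5/3 + 12*(o + ((2 + o)/4)*o²) = -5/3 + 12*(o + (½ + o/4)*o²) = -5/3 + 12*(o + o²*(½ + o/4)) = -5/3 + (12*o + 12*o²*(½ + o/4)) = -5/3 + 12*o + 12*o²*(½ + o/4))
14*(-66) + F((-4 + 2) + 5) = 14*(-66) + (-5/3 + 12*((-4 + 2) + 5) + 3*((-4 + 2) + 5)²*(2 + ((-4 + 2) + 5))) = -924 + (-5/3 + 12*(-2 + 5) + 3*(-2 + 5)²*(2 + (-2 + 5))) = -924 + (-5/3 + 12*3 + 3*3²*(2 + 3)) = -924 + (-5/3 + 36 + 3*9*5) = -924 + (-5/3 + 36 + 135) = -924 + 508/3 = -2264/3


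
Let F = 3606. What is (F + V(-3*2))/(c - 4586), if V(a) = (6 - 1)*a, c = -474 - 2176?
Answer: -298/603 ≈ -0.49420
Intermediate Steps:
c = -2650
V(a) = 5*a
(F + V(-3*2))/(c - 4586) = (3606 + 5*(-3*2))/(-2650 - 4586) = (3606 + 5*(-6))/(-7236) = (3606 - 30)*(-1/7236) = 3576*(-1/7236) = -298/603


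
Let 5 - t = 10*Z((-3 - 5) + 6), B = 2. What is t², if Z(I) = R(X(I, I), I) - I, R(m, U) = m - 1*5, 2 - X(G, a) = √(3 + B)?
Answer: 725 + 300*√5 ≈ 1395.8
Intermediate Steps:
X(G, a) = 2 - √5 (X(G, a) = 2 - √(3 + 2) = 2 - √5)
R(m, U) = -5 + m (R(m, U) = m - 5 = -5 + m)
Z(I) = -3 - I - √5 (Z(I) = (-5 + (2 - √5)) - I = (-3 - √5) - I = -3 - I - √5)
t = 15 + 10*√5 (t = 5 - 10*(-3 - ((-3 - 5) + 6) - √5) = 5 - 10*(-3 - (-8 + 6) - √5) = 5 - 10*(-3 - 1*(-2) - √5) = 5 - 10*(-3 + 2 - √5) = 5 - 10*(-1 - √5) = 5 - (-10 - 10*√5) = 5 + (10 + 10*√5) = 15 + 10*√5 ≈ 37.361)
t² = (15 + 10*√5)²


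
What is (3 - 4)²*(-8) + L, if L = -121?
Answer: -129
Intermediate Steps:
(3 - 4)²*(-8) + L = (3 - 4)²*(-8) - 121 = (-1)²*(-8) - 121 = 1*(-8) - 121 = -8 - 121 = -129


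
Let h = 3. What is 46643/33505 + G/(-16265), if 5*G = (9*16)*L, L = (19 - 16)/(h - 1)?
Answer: 757200979/544958825 ≈ 1.3895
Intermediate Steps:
L = 3/2 (L = (19 - 16)/(3 - 1) = 3/2 ≈ 1.5000)
G = 216/5 (G = ((9*16)*(3/2))/5 = (144*(3/2))/5 = (⅕)*216 = 216/5 ≈ 43.200)
46643/33505 + G/(-16265) = 46643/33505 + (216/5)/(-16265) = 46643*(1/33505) + (216/5)*(-1/16265) = 46643/33505 - 216/81325 = 757200979/544958825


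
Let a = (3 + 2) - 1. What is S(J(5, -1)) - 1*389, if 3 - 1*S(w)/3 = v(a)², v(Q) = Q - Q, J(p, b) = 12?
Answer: -380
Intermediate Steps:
a = 4 (a = 5 - 1 = 4)
v(Q) = 0
S(w) = 9 (S(w) = 9 - 3*0² = 9 - 3*0 = 9 + 0 = 9)
S(J(5, -1)) - 1*389 = 9 - 1*389 = 9 - 389 = -380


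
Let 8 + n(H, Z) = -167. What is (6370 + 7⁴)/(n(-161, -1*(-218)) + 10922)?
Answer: 8771/10747 ≈ 0.81613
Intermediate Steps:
n(H, Z) = -175 (n(H, Z) = -8 - 167 = -175)
(6370 + 7⁴)/(n(-161, -1*(-218)) + 10922) = (6370 + 7⁴)/(-175 + 10922) = (6370 + 2401)/10747 = 8771*(1/10747) = 8771/10747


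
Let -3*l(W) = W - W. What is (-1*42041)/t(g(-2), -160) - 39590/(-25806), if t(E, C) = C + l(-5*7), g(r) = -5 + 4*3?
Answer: 545622223/2064480 ≈ 264.29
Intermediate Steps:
g(r) = 7 (g(r) = -5 + 12 = 7)
l(W) = 0 (l(W) = -(W - W)/3 = -⅓*0 = 0)
t(E, C) = C (t(E, C) = C + 0 = C)
(-1*42041)/t(g(-2), -160) - 39590/(-25806) = -1*42041/(-160) - 39590/(-25806) = -42041*(-1/160) - 39590*(-1/25806) = 42041/160 + 19795/12903 = 545622223/2064480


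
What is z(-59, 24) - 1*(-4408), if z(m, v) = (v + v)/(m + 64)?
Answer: 22088/5 ≈ 4417.6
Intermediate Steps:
z(m, v) = 2*v/(64 + m) (z(m, v) = (2*v)/(64 + m) = 2*v/(64 + m))
z(-59, 24) - 1*(-4408) = 2*24/(64 - 59) - 1*(-4408) = 2*24/5 + 4408 = 2*24*(⅕) + 4408 = 48/5 + 4408 = 22088/5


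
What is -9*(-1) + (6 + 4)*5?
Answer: 59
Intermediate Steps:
-9*(-1) + (6 + 4)*5 = 9 + 10*5 = 9 + 50 = 59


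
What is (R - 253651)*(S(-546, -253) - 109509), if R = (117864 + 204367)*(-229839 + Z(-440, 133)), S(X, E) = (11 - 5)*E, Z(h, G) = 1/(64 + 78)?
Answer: 1167641349330278403/142 ≈ 8.2228e+15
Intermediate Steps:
Z(h, G) = 1/142
S(X, E) = 6*E
R = -10516697292647/142 (R = (117864 + 204367)*(-229839 + 1/142) = 322231*(-32637137/142) = -10516697292647/142 ≈ -7.4061e+10)
(R - 253651)*(S(-546, -253) - 109509) = (-10516697292647/142 - 253651)*(6*(-253) - 109509) = -10516733311089*(-1518 - 109509)/142 = -10516733311089/142*(-111027) = 1167641349330278403/142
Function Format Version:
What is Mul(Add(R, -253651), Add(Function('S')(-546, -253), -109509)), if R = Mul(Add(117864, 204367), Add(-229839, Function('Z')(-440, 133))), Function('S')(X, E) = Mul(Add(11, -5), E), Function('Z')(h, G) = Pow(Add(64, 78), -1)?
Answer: Rational(1167641349330278403, 142) ≈ 8.2228e+15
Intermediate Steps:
Function('Z')(h, G) = Rational(1, 142) (Function('Z')(h, G) = Pow(142, -1) = Rational(1, 142))
Function('S')(X, E) = Mul(6, E)
R = Rational(-10516697292647, 142) (R = Mul(Add(117864, 204367), Add(-229839, Rational(1, 142))) = Mul(322231, Rational(-32637137, 142)) = Rational(-10516697292647, 142) ≈ -7.4061e+10)
Mul(Add(R, -253651), Add(Function('S')(-546, -253), -109509)) = Mul(Add(Rational(-10516697292647, 142), -253651), Add(Mul(6, -253), -109509)) = Mul(Rational(-10516733311089, 142), Add(-1518, -109509)) = Mul(Rational(-10516733311089, 142), -111027) = Rational(1167641349330278403, 142)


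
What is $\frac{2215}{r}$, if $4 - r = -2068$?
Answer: $\frac{2215}{2072} \approx 1.069$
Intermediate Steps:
$r = 2072$ ($r = 4 - -2068 = 4 + 2068 = 2072$)
$\frac{2215}{r} = \frac{2215}{2072}$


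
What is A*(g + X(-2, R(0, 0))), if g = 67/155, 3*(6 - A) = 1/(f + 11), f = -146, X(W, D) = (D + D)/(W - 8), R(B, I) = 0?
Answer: 162877/62775 ≈ 2.5946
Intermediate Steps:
X(W, D) = 2*D/(-8 + W) (X(W, D) = (2*D)/(-8 + W) = 2*D/(-8 + W))
A = 2431/405 (A = 6 - 1/(3*(-146 + 11)) = 6 - 1/3/(-135) = 6 - 1/3*(-1/135) = 6 + 1/405 = 2431/405 ≈ 6.0025)
g = 67/155 (g = 67*(1/155) = 67/155 ≈ 0.43226)
A*(g + X(-2, R(0, 0))) = 2431*(67/155 + 2*0/(-8 - 2))/405 = 2431*(67/155 + 2*0/(-10))/405 = 2431*(67/155 + 2*0*(-1/10))/405 = 2431*(67/155 + 0)/405 = (2431/405)*(67/155) = 162877/62775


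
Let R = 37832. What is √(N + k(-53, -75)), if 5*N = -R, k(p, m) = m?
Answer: I*√191035/5 ≈ 87.415*I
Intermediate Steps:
N = -37832/5 (N = (-1*37832)/5 = (⅕)*(-37832) = -37832/5 ≈ -7566.4)
√(N + k(-53, -75)) = √(-37832/5 - 75) = √(-38207/5) = I*√191035/5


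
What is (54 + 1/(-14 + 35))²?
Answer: 1288225/441 ≈ 2921.1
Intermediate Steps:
(54 + 1/(-14 + 35))² = (54 + 1/21)² = (1135/21)² = 1288225/441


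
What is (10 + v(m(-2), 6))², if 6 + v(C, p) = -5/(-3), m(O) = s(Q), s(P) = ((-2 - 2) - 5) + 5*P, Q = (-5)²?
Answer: 289/9 ≈ 32.111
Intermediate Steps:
Q = 25
s(P) = -9 + 5*P (s(P) = (-4 - 5) + 5*P = -9 + 5*P)
m(O) = 116 (m(O) = -9 + 5*25 = -9 + 125 = 116)
v(C, p) = -13/3 (v(C, p) = -6 - 5/(-3) = -6 - 5*(-⅓) = -6 + 5/3 = -13/3)
(10 + v(m(-2), 6))² = (10 - 13/3)² = (17/3)² = 289/9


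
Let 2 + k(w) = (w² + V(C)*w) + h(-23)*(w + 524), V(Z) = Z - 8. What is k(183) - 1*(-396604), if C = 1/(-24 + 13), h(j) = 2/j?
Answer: 108422868/253 ≈ 4.2855e+5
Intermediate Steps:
C = -1/11 (C = 1/(-11) = -1/11 ≈ -0.090909)
V(Z) = -8 + Z
k(w) = -1094/23 + w² - 2069*w/253 (k(w) = -2 + ((w² + (-8 - 1/11)*w) + (2/(-23))*(w + 524)) = -2 + ((w² - 89*w/11) + (2*(-1/23))*(524 + w)) = -2 + ((w² - 89*w/11) - 2*(524 + w)/23) = -2 + ((w² - 89*w/11) + (-1048/23 - 2*w/23)) = -2 + (-1048/23 + w² - 2069*w/253) = -1094/23 + w² - 2069*w/253)
k(183) - 1*(-396604) = (-1094/23 + 183² - 2069/253*183) - 1*(-396604) = (-1094/23 + 33489 - 378627/253) + 396604 = 8082056/253 + 396604 = 108422868/253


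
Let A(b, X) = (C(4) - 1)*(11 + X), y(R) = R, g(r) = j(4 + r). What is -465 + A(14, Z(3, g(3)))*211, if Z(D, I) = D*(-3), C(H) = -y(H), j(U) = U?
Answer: -2575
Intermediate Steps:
g(r) = 4 + r
C(H) = -H
Z(D, I) = -3*D
A(b, X) = -55 - 5*X (A(b, X) = (-1*4 - 1)*(11 + X) = (-4 - 1)*(11 + X) = -5*(11 + X) = -55 - 5*X)
-465 + A(14, Z(3, g(3)))*211 = -465 + (-55 - (-15)*3)*211 = -465 + (-55 - 5*(-9))*211 = -465 + (-55 + 45)*211 = -465 - 10*211 = -465 - 2110 = -2575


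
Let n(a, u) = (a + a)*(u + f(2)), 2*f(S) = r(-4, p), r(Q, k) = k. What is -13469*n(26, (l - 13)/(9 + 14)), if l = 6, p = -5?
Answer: 45175026/23 ≈ 1.9641e+6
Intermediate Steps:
f(S) = -5/2 (f(S) = (½)*(-5) = -5/2)
n(a, u) = 2*a*(-5/2 + u) (n(a, u) = (a + a)*(u - 5/2) = (2*a)*(-5/2 + u) = 2*a*(-5/2 + u))
-13469*n(26, (l - 13)/(9 + 14)) = -350194*(-5 + 2*((6 - 13)/(9 + 14))) = -350194*(-5 + 2*(-7/23)) = -350194*(-5 - 14/23) = -350194*(-129)/23 = -13469*(-3354/23) = 45175026/23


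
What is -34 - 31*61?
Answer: -1925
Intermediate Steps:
-34 - 31*61 = -34 - 1891 = -1925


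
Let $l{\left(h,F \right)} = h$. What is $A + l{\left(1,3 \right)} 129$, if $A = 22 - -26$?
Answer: $177$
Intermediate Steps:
$A = 48$ ($A = 22 + 26 = 48$)
$A + l{\left(1,3 \right)} 129 = 48 + 1 \cdot 129 = 48 + 129 = 177$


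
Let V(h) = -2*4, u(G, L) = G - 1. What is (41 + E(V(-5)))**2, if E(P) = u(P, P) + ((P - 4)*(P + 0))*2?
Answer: 50176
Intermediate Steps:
u(G, L) = -1 + G
V(h) = -8
E(P) = -1 + P + 2*P*(-4 + P) (E(P) = (-1 + P) + ((P - 4)*(P + 0))*2 = (-1 + P) + ((-4 + P)*P)*2 = (-1 + P) + (P*(-4 + P))*2 = (-1 + P) + 2*P*(-4 + P) = -1 + P + 2*P*(-4 + P))
(41 + E(V(-5)))**2 = (41 + (-1 - 7*(-8) + 2*(-8)**2))**2 = (41 + (-1 + 56 + 2*64))**2 = (41 + (-1 + 56 + 128))**2 = (41 + 183)**2 = 224**2 = 50176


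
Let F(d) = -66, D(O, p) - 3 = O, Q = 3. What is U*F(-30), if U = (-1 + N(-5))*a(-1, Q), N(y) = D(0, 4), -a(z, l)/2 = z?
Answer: -264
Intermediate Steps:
a(z, l) = -2*z
D(O, p) = 3 + O
N(y) = 3 (N(y) = 3 + 0 = 3)
U = 4 (U = (-1 + 3)*(-2*(-1)) = 2*2 = 4)
U*F(-30) = 4*(-66) = -264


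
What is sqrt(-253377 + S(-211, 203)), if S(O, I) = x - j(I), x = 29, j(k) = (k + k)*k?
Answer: I*sqrt(335766) ≈ 579.45*I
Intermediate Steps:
j(k) = 2*k**2 (j(k) = (2*k)*k = 2*k**2)
S(O, I) = 29 - 2*I**2
sqrt(-253377 + S(-211, 203)) = sqrt(-253377 + (29 - 2*203**2)) = sqrt(-253377 + (29 - 2*41209)) = sqrt(-253377 + (29 - 82418)) = sqrt(-253377 - 82389) = sqrt(-335766) = I*sqrt(335766)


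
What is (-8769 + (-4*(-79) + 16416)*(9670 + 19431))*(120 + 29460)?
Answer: 14402773041540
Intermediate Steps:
(-8769 + (-4*(-79) + 16416)*(9670 + 19431))*(120 + 29460) = (-8769 + (316 + 16416)*29101)*29580 = (-8769 + 16732*29101)*29580 = (-8769 + 486917932)*29580 = 486909163*29580 = 14402773041540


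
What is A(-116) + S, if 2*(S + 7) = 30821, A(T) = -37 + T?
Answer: 30501/2 ≈ 15251.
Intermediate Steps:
S = 30807/2 (S = -7 + (½)*30821 = -7 + 30821/2 = 30807/2 ≈ 15404.)
A(-116) + S = (-37 - 116) + 30807/2 = -153 + 30807/2 = 30501/2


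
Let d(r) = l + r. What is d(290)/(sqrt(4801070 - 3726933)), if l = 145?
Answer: 435*sqrt(1074137)/1074137 ≈ 0.41972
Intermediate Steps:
d(r) = 145 + r
d(290)/(sqrt(4801070 - 3726933)) = (145 + 290)/(sqrt(4801070 - 3726933)) = 435/(sqrt(1074137)) = 435*(sqrt(1074137)/1074137) = 435*sqrt(1074137)/1074137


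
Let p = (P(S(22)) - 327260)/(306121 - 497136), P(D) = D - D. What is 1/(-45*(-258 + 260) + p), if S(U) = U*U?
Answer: -38203/3372818 ≈ -0.011327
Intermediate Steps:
S(U) = U**2
P(D) = 0
p = 65452/38203 (p = (0 - 327260)/(306121 - 497136) = -327260/(-191015) = -327260*(-1/191015) = 65452/38203 ≈ 1.7133)
1/(-45*(-258 + 260) + p) = 1/(-45*(-258 + 260) + 65452/38203) = 1/(-45*2 + 65452/38203) = 1/(-90 + 65452/38203) = 1/(-3372818/38203) = -38203/3372818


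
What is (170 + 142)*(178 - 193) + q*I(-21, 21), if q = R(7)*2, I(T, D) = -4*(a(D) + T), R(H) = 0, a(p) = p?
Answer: -4680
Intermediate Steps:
I(T, D) = -4*D - 4*T (I(T, D) = -4*(D + T) = -4*D - 4*T)
q = 0 (q = 0*2 = 0)
(170 + 142)*(178 - 193) + q*I(-21, 21) = (170 + 142)*(178 - 193) + 0*(-4*21 - 4*(-21)) = 312*(-15) + 0*(-84 + 84) = -4680 + 0*0 = -4680 + 0 = -4680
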